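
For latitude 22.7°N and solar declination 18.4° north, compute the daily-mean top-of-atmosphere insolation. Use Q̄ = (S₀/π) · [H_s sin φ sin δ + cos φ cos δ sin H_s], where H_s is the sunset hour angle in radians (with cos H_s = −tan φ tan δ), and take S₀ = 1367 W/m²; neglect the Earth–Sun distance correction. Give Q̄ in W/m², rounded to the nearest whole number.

The sunset hour angle satisfies cos H_s = −tan φ tan δ = -0.1392, giving H_s = 98.00°. In radians, H_s = 1.7104.
H_s sin φ sin δ = 1.7104 × 0.3859 × 0.3156 = 0.2083.
cos φ cos δ sin H_s = 0.9225 × 0.9489 × 0.9903 = 0.8669.
Q̄ = (1367/π) × (0.2083 + 0.8669) = 435.13 × 1.0752 = 467.85 W/m².

468 W/m²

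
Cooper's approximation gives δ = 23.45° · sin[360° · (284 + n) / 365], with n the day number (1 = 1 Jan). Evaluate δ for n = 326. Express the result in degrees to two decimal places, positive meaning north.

360 × (284 + 326) / 365 = 601.644°; sin(601.644°) = -0.8800.
δ = 23.45 × -0.8800 = -20.636° ≈ -20.64°.

-20.64°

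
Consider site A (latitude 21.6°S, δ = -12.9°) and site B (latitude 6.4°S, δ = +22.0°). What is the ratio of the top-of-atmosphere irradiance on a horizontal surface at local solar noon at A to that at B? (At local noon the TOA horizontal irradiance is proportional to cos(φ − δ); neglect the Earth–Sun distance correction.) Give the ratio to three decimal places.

A: cos θ_z = cos(-21.6° − (-12.9°)) = 0.9885.
B: cos θ_z = cos(-6.4° − (22.0°)) = 0.8796.
Ratio A/B = 0.9885 / 0.8796 = 1.1238.

1.124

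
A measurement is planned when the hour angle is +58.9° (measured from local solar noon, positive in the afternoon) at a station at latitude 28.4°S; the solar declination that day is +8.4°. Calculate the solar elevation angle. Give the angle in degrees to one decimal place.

22.3°

cos θ_z = sin(-28.4°) sin(8.4°) + cos(-28.4°) cos(8.4°) cos(58.90°) = -0.0695 + 0.4495 = 0.3800.
θ_z = arccos(0.3800) = 67.67°, so the elevation is 90° − 67.67° = 22.33°.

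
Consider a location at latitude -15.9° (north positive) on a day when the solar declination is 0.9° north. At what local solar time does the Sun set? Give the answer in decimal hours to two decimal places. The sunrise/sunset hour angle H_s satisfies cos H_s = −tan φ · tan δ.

−tan φ tan δ = −(-0.2849)(0.0157) = 0.0045; H_s = arccos(0.0045) = 89.74°.
Sunset is at 12 + H_s/15 = 12 + 5.983 = 17.983 h local solar time.

17.98 h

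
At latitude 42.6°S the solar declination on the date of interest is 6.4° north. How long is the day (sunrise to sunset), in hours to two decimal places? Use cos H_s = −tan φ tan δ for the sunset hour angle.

11.21 hours

−tan φ tan δ = −(-0.9195)(0.1122) = 0.1032; H_s = arccos(0.1032) = 84.08°.
Day length = 2 H_s / 15° h⁻¹ = 168.16° / 15 = 11.211 h.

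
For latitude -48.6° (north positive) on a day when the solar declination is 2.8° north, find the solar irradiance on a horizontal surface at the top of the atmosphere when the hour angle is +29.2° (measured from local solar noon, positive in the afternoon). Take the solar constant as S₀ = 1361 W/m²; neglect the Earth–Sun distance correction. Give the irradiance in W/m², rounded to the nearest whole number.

cos θ_z = sin(-48.6°) sin(2.8°) + cos(-48.6°) cos(2.8°) cos(29.20°) = -0.0366 + 0.5766 = 0.5400.
Top-of-atmosphere irradiance = S₀ cos θ_z = 1361 × 0.5400 = 734.94 W/m².

735 W/m²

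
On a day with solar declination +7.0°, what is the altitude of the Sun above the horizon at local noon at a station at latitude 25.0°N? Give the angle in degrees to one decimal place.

72.0°

At local solar noon the hour angle is zero, so the elevation is 90° − |φ − δ| = 90° − |25.0° − (7.0°)| = 90° − 18.0° = 72.0°.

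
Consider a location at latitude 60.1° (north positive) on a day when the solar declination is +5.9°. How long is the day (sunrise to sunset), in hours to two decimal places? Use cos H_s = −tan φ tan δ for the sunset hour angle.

−tan φ tan δ = −(1.7391)(0.1033) = -0.1796; H_s = arccos(-0.1796) = 100.35°.
Day length = 2 H_s / 15° h⁻¹ = 200.70° / 15 = 13.380 h.

13.38 hours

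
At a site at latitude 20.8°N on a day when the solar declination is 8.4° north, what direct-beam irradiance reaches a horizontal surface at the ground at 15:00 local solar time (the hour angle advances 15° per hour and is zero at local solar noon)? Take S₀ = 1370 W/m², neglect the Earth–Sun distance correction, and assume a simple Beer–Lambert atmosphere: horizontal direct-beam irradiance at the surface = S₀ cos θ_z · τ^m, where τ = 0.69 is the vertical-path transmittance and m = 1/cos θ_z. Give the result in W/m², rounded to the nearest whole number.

572 W/m²

Hour angle H = 15° × (15 − 12) = 45.00°.
cos θ_z = sin φ sin δ + cos φ cos δ cos H = (0.3551)(0.1461) + (0.9348)(0.9893)(0.7071) = 0.7058.
Air mass m = 1/cos θ_z = 1/0.7058 = 1.417; τ^m = 0.69^1.417 = 0.5911.
Surface direct beam = 1370 × 0.7058 × 0.5911 = 571.56 W/m².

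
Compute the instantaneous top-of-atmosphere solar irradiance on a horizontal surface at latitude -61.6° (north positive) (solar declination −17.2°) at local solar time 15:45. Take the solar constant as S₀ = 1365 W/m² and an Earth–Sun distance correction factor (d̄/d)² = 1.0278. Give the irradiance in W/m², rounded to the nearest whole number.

Hour angle H = 15° × (15.75 − 12) = 56.25°.
With φ = -61.6°, δ = -17.2°, H = 56.25°: sin φ sin δ = 0.2601, cos φ cos δ cos H = 0.2524, so cos θ_z = 0.5125.
Top-of-atmosphere irradiance = S₀ (d̄/d)² cos θ_z = 1365 × 1.0278 × 0.5125 = 719.01 W/m².

719 W/m²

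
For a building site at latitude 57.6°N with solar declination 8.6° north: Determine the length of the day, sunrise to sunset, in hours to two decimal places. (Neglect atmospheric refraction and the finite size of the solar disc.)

13.84 hours

cos H_s = −tan(57.6°) · tan(8.6°) = -0.2383, so H_s = arccos(-0.2383) = 103.79°.
Day length = 2 H_s / 15° h⁻¹ = 207.58° / 15 = 13.839 h.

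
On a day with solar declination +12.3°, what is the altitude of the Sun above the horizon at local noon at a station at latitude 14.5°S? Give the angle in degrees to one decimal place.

63.2°

At local solar noon the hour angle is zero, so the elevation is 90° − |φ − δ| = 90° − |-14.5° − (12.3°)| = 90° − 26.8° = 63.2°.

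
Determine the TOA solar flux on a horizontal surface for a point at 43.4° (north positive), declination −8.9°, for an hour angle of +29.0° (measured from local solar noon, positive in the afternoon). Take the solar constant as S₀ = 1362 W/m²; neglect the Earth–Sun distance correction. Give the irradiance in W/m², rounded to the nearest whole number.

cos θ_z = sin(43.4°) sin(-8.9°) + cos(43.4°) cos(-8.9°) cos(29.00°) = -0.1063 + 0.6278 = 0.5215.
Top-of-atmosphere irradiance = S₀ cos θ_z = 1362 × 0.5215 = 710.28 W/m².

710 W/m²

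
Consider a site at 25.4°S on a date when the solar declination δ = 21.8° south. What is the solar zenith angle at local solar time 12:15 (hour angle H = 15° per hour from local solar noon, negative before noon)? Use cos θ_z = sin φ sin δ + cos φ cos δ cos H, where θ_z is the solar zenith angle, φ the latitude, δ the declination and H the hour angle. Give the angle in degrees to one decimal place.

5.0°

Hour angle H = 15° × (12.25 − 12) = 3.75°.
With φ = -25.4°, δ = -21.8°, H = 3.75°: sin φ sin δ = 0.1593, cos φ cos δ cos H = 0.8369, so cos θ_z = 0.9962.
θ_z = arccos(0.9962) = 5.00°.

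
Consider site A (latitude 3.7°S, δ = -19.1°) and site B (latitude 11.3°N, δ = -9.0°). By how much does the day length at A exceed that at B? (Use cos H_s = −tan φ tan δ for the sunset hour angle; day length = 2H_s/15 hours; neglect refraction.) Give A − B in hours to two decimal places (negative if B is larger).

+0.41 h

A: H_s = arccos(−tan -3.7° · tan -19.1°) = 91.28°, so 2H_s/15 = 12.1707 h.
B: H_s = arccos(−tan 11.3° · tan -9.0°) = 88.19°, so 2H_s/15 = 11.7587 h.
A − B = 12.1707 − 11.7587 = 0.4120 h.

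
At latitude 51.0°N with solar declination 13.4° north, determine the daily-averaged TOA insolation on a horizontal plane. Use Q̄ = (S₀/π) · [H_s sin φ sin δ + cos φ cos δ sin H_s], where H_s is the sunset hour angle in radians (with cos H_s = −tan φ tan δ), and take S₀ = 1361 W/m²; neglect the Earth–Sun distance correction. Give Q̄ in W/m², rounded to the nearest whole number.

The sunset hour angle satisfies cos H_s = −tan φ tan δ = -0.2942, giving H_s = 107.11°. In radians, H_s = 1.8694.
H_s sin φ sin δ = 1.8694 × 0.7771 × 0.2317 = 0.3366.
cos φ cos δ sin H_s = 0.6293 × 0.9728 × 0.9557 = 0.5851.
Q̄ = (1361/π) × (0.3366 + 0.5851) = 433.22 × 0.9217 = 399.30 W/m².

399 W/m²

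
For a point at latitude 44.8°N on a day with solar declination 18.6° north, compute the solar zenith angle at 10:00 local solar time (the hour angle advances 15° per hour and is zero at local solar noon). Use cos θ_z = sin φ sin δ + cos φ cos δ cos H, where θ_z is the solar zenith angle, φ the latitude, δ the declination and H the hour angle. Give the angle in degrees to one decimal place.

36.2°

Hour angle H = 15° × (10 − 12) = -30.00°.
cos θ_z = sin(44.8°) sin(18.6°) + cos(44.8°) cos(18.6°) cos(-30.00°) = 0.2247 + 0.5824 = 0.8071.
θ_z = arccos(0.8071) = 36.19°.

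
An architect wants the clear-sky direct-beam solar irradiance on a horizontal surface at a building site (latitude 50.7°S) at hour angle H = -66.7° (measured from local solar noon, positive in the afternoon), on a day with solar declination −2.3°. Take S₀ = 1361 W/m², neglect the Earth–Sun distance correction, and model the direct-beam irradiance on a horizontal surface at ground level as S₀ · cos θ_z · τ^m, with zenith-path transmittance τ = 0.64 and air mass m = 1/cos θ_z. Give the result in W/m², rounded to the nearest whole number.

cos θ_z = sin φ sin δ + cos φ cos δ cos H = (-0.7738)(-0.0401) + (0.6334)(0.9992)(0.3955) = 0.2813.
Air mass m = 1/cos θ_z = 1/0.2813 = 3.555; τ^m = 0.64^3.555 = 0.2046.
Surface direct beam = 1361 × 0.2813 × 0.2046 = 78.33 W/m².

78 W/m²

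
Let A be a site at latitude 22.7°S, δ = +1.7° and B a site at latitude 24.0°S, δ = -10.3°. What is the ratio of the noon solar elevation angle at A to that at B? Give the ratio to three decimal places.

0.860

A: 90° − |-22.7 − (1.7)| = 65.60°.
B: 90° − |-24.0 − (-10.3)| = 76.30°.
Ratio A/B = 65.6000 / 76.3000 = 0.8598.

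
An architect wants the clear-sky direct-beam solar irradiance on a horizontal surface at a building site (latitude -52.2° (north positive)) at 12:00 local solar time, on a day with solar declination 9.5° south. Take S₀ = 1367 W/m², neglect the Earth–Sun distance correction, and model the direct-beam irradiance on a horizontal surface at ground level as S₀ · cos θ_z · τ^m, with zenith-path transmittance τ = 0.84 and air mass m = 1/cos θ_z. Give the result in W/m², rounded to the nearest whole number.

Hour angle H = 15° × (12 − 12) = 0.00°.
With φ = -52.2°, δ = -9.5°, H = 0.00°: sin φ sin δ = 0.1304, cos φ cos δ cos H = 0.6045, so cos θ_z = 0.7349.
Air mass m = 1/cos θ_z = 1/0.7349 = 1.361; τ^m = 0.84^1.361 = 0.7888.
Surface direct beam = 1367 × 0.7349 × 0.7888 = 792.44 W/m².

792 W/m²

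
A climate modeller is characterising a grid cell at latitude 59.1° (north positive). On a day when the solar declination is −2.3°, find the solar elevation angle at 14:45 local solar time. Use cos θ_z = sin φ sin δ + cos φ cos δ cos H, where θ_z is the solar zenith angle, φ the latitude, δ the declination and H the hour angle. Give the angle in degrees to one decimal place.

Hour angle H = 15° × (14.75 − 12) = 41.25°.
cos θ_z = sin φ sin δ + cos φ cos δ cos H = (0.8581)(-0.0401) + (0.5135)(0.9992)(0.7518) = 0.3513.
θ_z = arccos(0.3513) = 69.43°, so the elevation is 90° − 69.43° = 20.57°.

20.6°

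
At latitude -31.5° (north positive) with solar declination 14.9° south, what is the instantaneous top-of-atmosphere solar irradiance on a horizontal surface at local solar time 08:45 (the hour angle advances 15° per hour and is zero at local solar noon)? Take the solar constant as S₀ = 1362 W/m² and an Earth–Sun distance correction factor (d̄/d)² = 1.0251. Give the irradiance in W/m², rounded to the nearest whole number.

Hour angle H = 15° × (8.75 − 12) = -48.75°.
With φ = -31.5°, δ = -14.9°, H = -48.75°: sin φ sin δ = 0.1344, cos φ cos δ cos H = 0.5433, so cos θ_z = 0.6777.
Top-of-atmosphere irradiance = S₀ (d̄/d)² cos θ_z = 1362 × 1.0251 × 0.6777 = 946.20 W/m².

946 W/m²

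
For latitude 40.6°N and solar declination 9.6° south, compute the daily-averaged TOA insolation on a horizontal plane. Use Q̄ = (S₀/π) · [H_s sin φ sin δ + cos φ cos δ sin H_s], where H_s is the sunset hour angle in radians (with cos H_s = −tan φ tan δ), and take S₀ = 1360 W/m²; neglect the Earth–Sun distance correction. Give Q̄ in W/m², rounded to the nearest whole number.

The sunset hour angle satisfies cos H_s = −tan φ tan δ = 0.1450, giving H_s = 81.66°. In radians, H_s = 1.4252.
H_s sin φ sin δ = 1.4252 × 0.6508 × -0.1668 = -0.1547.
cos φ cos δ sin H_s = 0.7593 × 0.9860 × 0.9894 = 0.7407.
Q̄ = (1360/π) × (-0.1547 + 0.7407) = 432.90 × 0.5860 = 253.68 W/m².

254 W/m²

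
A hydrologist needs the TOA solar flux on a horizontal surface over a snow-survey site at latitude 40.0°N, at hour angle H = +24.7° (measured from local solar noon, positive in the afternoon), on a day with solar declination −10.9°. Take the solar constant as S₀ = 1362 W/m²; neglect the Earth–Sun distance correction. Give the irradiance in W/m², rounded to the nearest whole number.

cos θ_z = sin(40.0°) sin(-10.9°) + cos(40.0°) cos(-10.9°) cos(24.70°) = -0.1215 + 0.6834 = 0.5619.
Top-of-atmosphere irradiance = S₀ cos θ_z = 1362 × 0.5619 = 765.31 W/m².

765 W/m²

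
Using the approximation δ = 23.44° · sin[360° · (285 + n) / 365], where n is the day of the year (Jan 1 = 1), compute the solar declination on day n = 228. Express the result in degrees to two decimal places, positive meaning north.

360 × (285 + 228) / 365 = 505.973°; sin(505.973°) = 0.5596.
δ = 23.44 × 0.5596 = 13.117° ≈ +13.12°.

+13.12°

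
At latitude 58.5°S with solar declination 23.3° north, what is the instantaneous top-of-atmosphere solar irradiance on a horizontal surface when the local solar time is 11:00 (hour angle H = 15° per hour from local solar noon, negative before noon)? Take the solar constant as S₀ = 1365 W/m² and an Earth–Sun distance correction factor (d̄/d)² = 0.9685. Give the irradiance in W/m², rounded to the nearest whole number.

Hour angle H = 15° × (11 − 12) = -15.00°.
cos θ_z = sin(-58.5°) sin(23.3°) + cos(-58.5°) cos(23.3°) cos(-15.00°) = -0.3373 + 0.4635 = 0.1262.
Top-of-atmosphere irradiance = S₀ (d̄/d)² cos θ_z = 1365 × 0.9685 × 0.1262 = 166.84 W/m².

167 W/m²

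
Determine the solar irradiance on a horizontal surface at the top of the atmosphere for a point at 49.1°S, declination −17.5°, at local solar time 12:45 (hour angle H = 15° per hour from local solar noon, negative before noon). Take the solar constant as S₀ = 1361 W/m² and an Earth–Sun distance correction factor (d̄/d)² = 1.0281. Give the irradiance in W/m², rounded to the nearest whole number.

Hour angle H = 15° × (12.75 − 12) = 11.25°.
cos θ_z = sin φ sin δ + cos φ cos δ cos H = (-0.7559)(-0.3007) + (0.6547)(0.9537)(0.9808) = 0.8397.
Top-of-atmosphere irradiance = S₀ (d̄/d)² cos θ_z = 1361 × 1.0281 × 0.8397 = 1174.95 W/m².

1175 W/m²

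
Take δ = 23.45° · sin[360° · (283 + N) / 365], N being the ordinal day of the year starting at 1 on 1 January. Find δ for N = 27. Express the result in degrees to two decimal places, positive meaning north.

360 × (283 + 27) / 365 = 305.753°; sin(305.753°) = -0.8115.
δ = 23.45 × -0.8115 = -19.030° ≈ -19.03°.

-19.03°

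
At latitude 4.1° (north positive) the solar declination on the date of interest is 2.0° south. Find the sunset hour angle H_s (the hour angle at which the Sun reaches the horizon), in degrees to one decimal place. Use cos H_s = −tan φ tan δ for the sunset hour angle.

89.9°

−tan φ tan δ = −(0.0717)(-0.0349) = 0.0025; H_s = arccos(0.0025) = 89.86°.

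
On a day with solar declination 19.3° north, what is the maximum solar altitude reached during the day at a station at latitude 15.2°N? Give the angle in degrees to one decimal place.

At local solar noon the hour angle is zero, so the elevation is 90° − |φ − δ| = 90° − |15.2° − (19.3°)| = 90° − 4.1° = 85.9°.

85.9°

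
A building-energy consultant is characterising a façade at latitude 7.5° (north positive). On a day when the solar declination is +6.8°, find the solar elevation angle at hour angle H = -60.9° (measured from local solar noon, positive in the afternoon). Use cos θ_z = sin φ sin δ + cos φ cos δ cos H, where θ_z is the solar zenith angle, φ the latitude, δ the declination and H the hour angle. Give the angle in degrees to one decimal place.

With φ = 7.5°, δ = 6.8°, H = -60.90°: sin φ sin δ = 0.0155, cos φ cos δ cos H = 0.4788, so cos θ_z = 0.4943.
θ_z = arccos(0.4943) = 60.38°, so the elevation is 90° − 60.38° = 29.62°.

29.6°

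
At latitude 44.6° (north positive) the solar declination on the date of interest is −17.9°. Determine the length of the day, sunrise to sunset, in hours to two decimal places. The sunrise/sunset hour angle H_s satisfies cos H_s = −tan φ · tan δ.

cos H_s = −tan(44.6°) · tan(-17.9°) = 0.3185, so H_s = arccos(0.3185) = 71.43°.
Day length = 2 H_s / 15° h⁻¹ = 142.86° / 15 = 9.524 h.

9.52 hours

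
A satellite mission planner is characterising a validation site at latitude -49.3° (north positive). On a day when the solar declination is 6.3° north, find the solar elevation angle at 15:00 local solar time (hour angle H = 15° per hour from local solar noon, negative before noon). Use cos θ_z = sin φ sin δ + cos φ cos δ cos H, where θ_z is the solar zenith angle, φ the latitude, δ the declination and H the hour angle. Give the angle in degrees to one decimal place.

Hour angle H = 15° × (15 − 12) = 45.00°.
cos θ_z = sin φ sin δ + cos φ cos δ cos H = (-0.7581)(0.1097) + (0.6521)(0.9940)(0.7071) = 0.3752.
θ_z = arccos(0.3752) = 67.96°, so the elevation is 90° − 67.96° = 22.04°.

22.0°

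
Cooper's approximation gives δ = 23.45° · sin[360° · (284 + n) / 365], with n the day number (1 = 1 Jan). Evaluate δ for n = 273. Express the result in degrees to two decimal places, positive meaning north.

-3.82°

360 × (284 + 273) / 365 = 549.370°; sin(549.370°) = -0.1628.
δ = 23.45 × -0.1628 = -3.818° ≈ -3.82°.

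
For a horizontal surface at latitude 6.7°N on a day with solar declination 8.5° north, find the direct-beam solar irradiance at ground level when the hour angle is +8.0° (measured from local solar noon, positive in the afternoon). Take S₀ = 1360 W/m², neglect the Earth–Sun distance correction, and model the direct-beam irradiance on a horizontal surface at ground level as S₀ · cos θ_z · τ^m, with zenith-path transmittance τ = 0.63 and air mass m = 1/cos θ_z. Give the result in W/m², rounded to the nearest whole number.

cos θ_z = sin(6.7°) sin(8.5°) + cos(6.7°) cos(8.5°) cos(8.00°) = 0.0172 + 0.9727 = 0.9899.
Air mass m = 1/cos θ_z = 1/0.9899 = 1.010; τ^m = 0.63^1.010 = 0.6271.
Surface direct beam = 1360 × 0.9899 × 0.6271 = 844.24 W/m².

844 W/m²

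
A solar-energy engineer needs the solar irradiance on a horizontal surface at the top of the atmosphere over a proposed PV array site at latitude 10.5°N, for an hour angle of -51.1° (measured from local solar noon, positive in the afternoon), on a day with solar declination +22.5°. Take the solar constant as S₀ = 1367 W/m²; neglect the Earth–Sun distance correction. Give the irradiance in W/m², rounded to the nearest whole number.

875 W/m²

cos θ_z = sin φ sin δ + cos φ cos δ cos H = (0.1822)(0.3827) + (0.9833)(0.9239)(0.6280) = 0.6402.
Top-of-atmosphere irradiance = S₀ cos θ_z = 1367 × 0.6402 = 875.15 W/m².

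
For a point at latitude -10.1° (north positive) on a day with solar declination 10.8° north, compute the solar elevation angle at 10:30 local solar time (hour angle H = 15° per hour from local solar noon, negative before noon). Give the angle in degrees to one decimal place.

59.4°

Hour angle H = 15° × (10.5 − 12) = -22.50°.
cos θ_z = sin φ sin δ + cos φ cos δ cos H = (-0.1754)(0.1874) + (0.9845)(0.9823)(0.9239) = 0.8606.
θ_z = arccos(0.8606) = 30.62°, so the elevation is 90° − 30.62° = 59.38°.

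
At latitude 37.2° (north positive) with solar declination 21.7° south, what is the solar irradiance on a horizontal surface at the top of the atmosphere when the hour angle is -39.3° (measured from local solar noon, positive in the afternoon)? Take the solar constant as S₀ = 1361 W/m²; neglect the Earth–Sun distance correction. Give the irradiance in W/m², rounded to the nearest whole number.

475 W/m²

cos θ_z = sin(37.2°) sin(-21.7°) + cos(37.2°) cos(-21.7°) cos(-39.30°) = -0.2235 + 0.5727 = 0.3492.
Top-of-atmosphere irradiance = S₀ cos θ_z = 1361 × 0.3492 = 475.26 W/m².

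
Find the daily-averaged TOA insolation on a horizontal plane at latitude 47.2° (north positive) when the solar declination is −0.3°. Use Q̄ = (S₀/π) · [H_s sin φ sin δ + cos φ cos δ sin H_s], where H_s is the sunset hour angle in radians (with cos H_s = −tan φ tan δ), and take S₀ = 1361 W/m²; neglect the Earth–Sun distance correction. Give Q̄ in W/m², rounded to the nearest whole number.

−tan φ tan δ = −(1.0799)(-0.0052) = 0.0056; H_s = arccos(0.0056) = 89.68°. In radians, H_s = 1.5652.
H_s sin φ sin δ = 1.5652 × 0.7337 × -0.0052 = -0.0060.
cos φ cos δ sin H_s = 0.6794 × 1.0000 × 1.0000 = 0.6794.
Q̄ = (1361/π) × (-0.0060 + 0.6794) = 433.22 × 0.6734 = 291.73 W/m².

292 W/m²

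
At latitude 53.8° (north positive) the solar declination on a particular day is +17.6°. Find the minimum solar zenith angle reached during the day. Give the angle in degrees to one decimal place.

36.2°

At local solar noon the hour angle is zero, so the zenith angle is |φ − δ| = |53.8° − (17.6°)| = 36.2°.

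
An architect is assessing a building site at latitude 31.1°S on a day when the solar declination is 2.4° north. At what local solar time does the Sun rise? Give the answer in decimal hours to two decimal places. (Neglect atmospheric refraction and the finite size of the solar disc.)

The sunset hour angle satisfies cos H_s = −tan φ tan δ = 0.0253, giving H_s = 88.55°.
Sunrise is at 12 − H_s/15 = 12 − 5.903 = 6.097 h local solar time.

6.10 h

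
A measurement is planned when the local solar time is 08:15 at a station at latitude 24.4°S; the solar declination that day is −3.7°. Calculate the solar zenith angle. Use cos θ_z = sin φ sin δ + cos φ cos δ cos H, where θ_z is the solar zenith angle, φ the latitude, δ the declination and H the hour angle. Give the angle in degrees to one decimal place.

Hour angle H = 15° × (8.25 − 12) = -56.25°.
cos θ_z = sin(-24.4°) sin(-3.7°) + cos(-24.4°) cos(-3.7°) cos(-56.25°) = 0.0267 + 0.5049 = 0.5316.
θ_z = arccos(0.5316) = 57.89°.

57.9°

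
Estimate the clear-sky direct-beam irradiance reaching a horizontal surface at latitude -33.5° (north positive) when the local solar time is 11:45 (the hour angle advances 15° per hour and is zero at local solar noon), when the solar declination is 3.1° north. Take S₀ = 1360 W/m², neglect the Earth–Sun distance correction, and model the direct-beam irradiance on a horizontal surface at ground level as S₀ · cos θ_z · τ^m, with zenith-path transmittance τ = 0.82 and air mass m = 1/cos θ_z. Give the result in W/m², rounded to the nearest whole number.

850 W/m²

Hour angle H = 15° × (11.75 − 12) = -3.75°.
cos θ_z = sin φ sin δ + cos φ cos δ cos H = (-0.5519)(0.0541) + (0.8339)(0.9985)(0.9979) = 0.8010.
Air mass m = 1/cos θ_z = 1/0.8010 = 1.248; τ^m = 0.82^1.248 = 0.7806.
Surface direct beam = 1360 × 0.8010 × 0.7806 = 850.35 W/m².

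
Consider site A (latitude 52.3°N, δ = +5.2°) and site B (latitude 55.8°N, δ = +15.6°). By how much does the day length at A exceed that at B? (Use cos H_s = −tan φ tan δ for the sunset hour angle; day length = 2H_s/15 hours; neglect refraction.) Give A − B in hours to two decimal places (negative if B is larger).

-2.33 h

A: H_s = arccos(−tan 52.3° · tan 5.2°) = 96.76°, so 2H_s/15 = 12.9013 h.
B: H_s = arccos(−tan 55.8° · tan 15.6°) = 114.26°, so 2H_s/15 = 15.2347 h.
A − B = 12.9013 − 15.2347 = -2.3334 h.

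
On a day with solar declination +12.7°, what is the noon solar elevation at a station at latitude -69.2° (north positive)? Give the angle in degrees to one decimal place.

At local solar noon the hour angle is zero, so the elevation is 90° − |φ − δ| = 90° − |-69.2° − (12.7°)| = 90° − 81.9° = 8.1°.

8.1°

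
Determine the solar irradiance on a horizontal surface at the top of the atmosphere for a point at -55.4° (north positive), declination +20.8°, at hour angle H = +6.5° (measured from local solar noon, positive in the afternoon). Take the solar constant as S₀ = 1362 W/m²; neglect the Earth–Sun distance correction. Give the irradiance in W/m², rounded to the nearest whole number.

cos θ_z = sin φ sin δ + cos φ cos δ cos H = (-0.8231)(0.3551) + (0.5678)(0.9348)(0.9936) = 0.2351.
Top-of-atmosphere irradiance = S₀ cos θ_z = 1362 × 0.2351 = 320.21 W/m².

320 W/m²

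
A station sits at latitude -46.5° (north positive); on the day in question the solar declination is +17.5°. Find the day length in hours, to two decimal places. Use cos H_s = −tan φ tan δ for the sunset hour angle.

9.41 hours

cos H_s = −tan(-46.5°) · tan(17.5°) = 0.3323, so H_s = arccos(0.3323) = 70.59°.
Day length = 2 H_s / 15° h⁻¹ = 141.18° / 15 = 9.412 h.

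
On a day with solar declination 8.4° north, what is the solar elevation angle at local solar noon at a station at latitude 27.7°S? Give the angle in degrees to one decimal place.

At local solar noon the hour angle is zero, so the elevation is 90° − |φ − δ| = 90° − |-27.7° − (8.4°)| = 90° − 36.1° = 53.9°.

53.9°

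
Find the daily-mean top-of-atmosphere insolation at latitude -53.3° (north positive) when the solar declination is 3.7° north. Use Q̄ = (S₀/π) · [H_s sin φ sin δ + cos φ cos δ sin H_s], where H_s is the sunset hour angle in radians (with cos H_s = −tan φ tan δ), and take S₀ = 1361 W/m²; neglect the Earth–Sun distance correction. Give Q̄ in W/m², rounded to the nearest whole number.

224 W/m²

cos H_s = −tan(-53.3°) · tan(3.7°) = 0.0868, so H_s = arccos(0.0868) = 85.02°. In radians, H_s = 1.4839.
H_s sin φ sin δ = 1.4839 × -0.8018 × 0.0645 = -0.0767.
cos φ cos δ sin H_s = 0.5976 × 0.9979 × 0.9962 = 0.5941.
Q̄ = (1361/π) × (-0.0767 + 0.5941) = 433.22 × 0.5174 = 224.15 W/m².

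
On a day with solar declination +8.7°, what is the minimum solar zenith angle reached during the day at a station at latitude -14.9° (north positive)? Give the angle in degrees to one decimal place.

23.6°

At local solar noon the hour angle is zero, so the zenith angle is |φ − δ| = |-14.9° − (8.7°)| = 23.6°.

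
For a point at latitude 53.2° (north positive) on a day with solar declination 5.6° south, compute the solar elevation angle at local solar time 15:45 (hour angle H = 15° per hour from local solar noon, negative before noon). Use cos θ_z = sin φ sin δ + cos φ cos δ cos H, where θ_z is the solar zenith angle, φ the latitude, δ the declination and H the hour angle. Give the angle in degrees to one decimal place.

14.7°

Hour angle H = 15° × (15.75 − 12) = 56.25°.
cos θ_z = sin(53.2°) sin(-5.6°) + cos(53.2°) cos(-5.6°) cos(56.25°) = -0.0781 + 0.3312 = 0.2531.
θ_z = arccos(0.2531) = 75.34°, so the elevation is 90° − 75.34° = 14.66°.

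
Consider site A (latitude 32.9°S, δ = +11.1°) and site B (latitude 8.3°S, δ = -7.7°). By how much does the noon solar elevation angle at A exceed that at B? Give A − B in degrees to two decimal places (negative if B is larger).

A: 90° − |-32.9 − (11.1)| = 46.00°.
B: 90° − |-8.3 − (-7.7)| = 89.40°.
A − B = 46.00 − 89.40 = -43.40°.

-43.40°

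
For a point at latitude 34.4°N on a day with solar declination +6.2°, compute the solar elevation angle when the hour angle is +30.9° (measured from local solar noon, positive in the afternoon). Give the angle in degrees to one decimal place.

With φ = 34.4°, δ = 6.2°, H = 30.90°: sin φ sin δ = 0.0610, cos φ cos δ cos H = 0.7039, so cos θ_z = 0.7649.
θ_z = arccos(0.7649) = 40.10°, so the elevation is 90° − 40.10° = 49.90°.

49.9°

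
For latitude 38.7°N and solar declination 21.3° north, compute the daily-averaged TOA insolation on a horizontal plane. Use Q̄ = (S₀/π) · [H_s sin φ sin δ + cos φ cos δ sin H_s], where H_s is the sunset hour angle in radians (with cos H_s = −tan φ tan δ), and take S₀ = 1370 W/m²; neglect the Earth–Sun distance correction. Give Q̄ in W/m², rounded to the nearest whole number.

−tan φ tan δ = −(0.8012)(0.3899) = -0.3124; H_s = arccos(-0.3124) = 108.20°. In radians, H_s = 1.8884.
H_s sin φ sin δ = 1.8884 × 0.6252 × 0.3633 = 0.4289.
cos φ cos δ sin H_s = 0.7804 × 0.9317 × 0.9500 = 0.6907.
Q̄ = (1370/π) × (0.4289 + 0.6907) = 436.08 × 1.1196 = 488.24 W/m².

488 W/m²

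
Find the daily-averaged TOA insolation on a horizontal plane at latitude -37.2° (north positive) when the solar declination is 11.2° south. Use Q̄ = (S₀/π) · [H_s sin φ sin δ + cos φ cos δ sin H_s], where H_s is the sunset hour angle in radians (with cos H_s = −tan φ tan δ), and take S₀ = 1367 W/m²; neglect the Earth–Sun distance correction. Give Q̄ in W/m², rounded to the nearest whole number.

424 W/m²

The sunset hour angle satisfies cos H_s = −tan φ tan δ = -0.1503, giving H_s = 98.64°. In radians, H_s = 1.7216.
H_s sin φ sin δ = 1.7216 × -0.6046 × -0.1942 = 0.2021.
cos φ cos δ sin H_s = 0.7965 × 0.9810 × 0.9887 = 0.7725.
Q̄ = (1367/π) × (0.2021 + 0.7725) = 435.13 × 0.9746 = 424.08 W/m².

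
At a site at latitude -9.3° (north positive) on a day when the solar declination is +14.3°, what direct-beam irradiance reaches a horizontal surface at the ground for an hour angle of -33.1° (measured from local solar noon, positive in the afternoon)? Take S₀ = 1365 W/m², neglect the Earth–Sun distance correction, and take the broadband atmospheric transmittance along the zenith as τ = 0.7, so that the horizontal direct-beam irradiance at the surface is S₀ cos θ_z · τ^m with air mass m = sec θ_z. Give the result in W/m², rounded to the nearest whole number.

With φ = -9.3°, δ = 14.3°, H = -33.10°: sin φ sin δ = -0.0399, cos φ cos δ cos H = 0.8011, so cos θ_z = 0.7612.
Air mass m = 1/cos θ_z = 1/0.7612 = 1.314; τ^m = 0.7^1.314 = 0.6258.
Surface direct beam = 1365 × 0.7612 × 0.6258 = 650.23 W/m².

650 W/m²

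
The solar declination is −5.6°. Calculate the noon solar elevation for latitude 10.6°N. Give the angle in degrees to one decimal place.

73.8°

At local solar noon the hour angle is zero, so the elevation is 90° − |φ − δ| = 90° − |10.6° − (-5.6°)| = 90° − 16.2° = 73.8°.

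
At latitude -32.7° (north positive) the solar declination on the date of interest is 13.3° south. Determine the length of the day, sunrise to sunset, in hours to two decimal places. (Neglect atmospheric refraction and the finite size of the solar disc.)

13.16 hours

The sunset hour angle satisfies cos H_s = −tan φ tan δ = -0.1518, giving H_s = 98.73°.
Day length = 2 H_s / 15° h⁻¹ = 197.46° / 15 = 13.164 h.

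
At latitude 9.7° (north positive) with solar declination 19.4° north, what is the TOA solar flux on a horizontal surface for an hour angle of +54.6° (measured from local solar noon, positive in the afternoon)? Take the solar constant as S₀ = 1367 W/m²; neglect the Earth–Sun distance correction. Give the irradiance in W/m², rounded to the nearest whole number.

813 W/m²

cos θ_z = sin φ sin δ + cos φ cos δ cos H = (0.1685)(0.3322) + (0.9857)(0.9432)(0.5793) = 0.5946.
Top-of-atmosphere irradiance = S₀ cos θ_z = 1367 × 0.5946 = 812.82 W/m².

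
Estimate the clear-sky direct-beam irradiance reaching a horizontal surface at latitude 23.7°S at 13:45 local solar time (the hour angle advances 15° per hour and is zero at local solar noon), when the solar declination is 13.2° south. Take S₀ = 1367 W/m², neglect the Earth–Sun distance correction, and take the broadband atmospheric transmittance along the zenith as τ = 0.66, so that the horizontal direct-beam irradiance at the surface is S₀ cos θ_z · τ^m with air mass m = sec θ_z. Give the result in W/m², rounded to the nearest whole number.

Hour angle H = 15° × (13.75 − 12) = 26.25°.
With φ = -23.7°, δ = -13.2°, H = 26.25°: sin φ sin δ = 0.0918, cos φ cos δ cos H = 0.7995, so cos θ_z = 0.8913.
Air mass m = 1/cos θ_z = 1/0.8913 = 1.122; τ^m = 0.66^1.122 = 0.6274.
Surface direct beam = 1367 × 0.8913 × 0.6274 = 764.43 W/m².

764 W/m²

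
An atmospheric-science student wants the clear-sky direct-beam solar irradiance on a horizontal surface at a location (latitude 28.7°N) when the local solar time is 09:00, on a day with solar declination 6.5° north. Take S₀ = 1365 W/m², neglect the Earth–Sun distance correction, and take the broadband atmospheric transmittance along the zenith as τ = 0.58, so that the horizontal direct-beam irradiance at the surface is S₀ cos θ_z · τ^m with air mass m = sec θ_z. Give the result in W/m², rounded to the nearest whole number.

406 W/m²

Hour angle H = 15° × (9 − 12) = -45.00°.
With φ = 28.7°, δ = 6.5°, H = -45.00°: sin φ sin δ = 0.0544, cos φ cos δ cos H = 0.6162, so cos θ_z = 0.6706.
Air mass m = 1/cos θ_z = 1/0.6706 = 1.491; τ^m = 0.58^1.491 = 0.4439.
Surface direct beam = 1365 × 0.6706 × 0.4439 = 406.33 W/m².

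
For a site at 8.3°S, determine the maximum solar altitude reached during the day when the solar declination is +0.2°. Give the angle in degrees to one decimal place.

81.5°

At local solar noon the hour angle is zero, so the elevation is 90° − |φ − δ| = 90° − |-8.3° − (0.2°)| = 90° − 8.5° = 81.5°.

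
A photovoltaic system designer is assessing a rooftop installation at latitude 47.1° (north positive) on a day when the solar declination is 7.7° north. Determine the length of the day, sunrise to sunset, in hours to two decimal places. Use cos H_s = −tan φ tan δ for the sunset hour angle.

−tan φ tan δ = −(1.0761)(0.1352) = -0.1455; H_s = arccos(-0.1455) = 98.37°.
Day length = 2 H_s / 15° h⁻¹ = 196.74° / 15 = 13.116 h.

13.12 hours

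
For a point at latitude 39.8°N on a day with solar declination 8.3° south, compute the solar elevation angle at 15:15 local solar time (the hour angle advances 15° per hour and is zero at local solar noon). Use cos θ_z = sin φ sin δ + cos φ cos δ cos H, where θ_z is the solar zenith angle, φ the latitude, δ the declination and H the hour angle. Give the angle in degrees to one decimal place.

Hour angle H = 15° × (15.25 − 12) = 48.75°.
cos θ_z = sin φ sin δ + cos φ cos δ cos H = (0.6401)(-0.1444) + (0.7683)(0.9895)(0.6593) = 0.4088.
θ_z = arccos(0.4088) = 65.87°, so the elevation is 90° − 65.87° = 24.13°.

24.1°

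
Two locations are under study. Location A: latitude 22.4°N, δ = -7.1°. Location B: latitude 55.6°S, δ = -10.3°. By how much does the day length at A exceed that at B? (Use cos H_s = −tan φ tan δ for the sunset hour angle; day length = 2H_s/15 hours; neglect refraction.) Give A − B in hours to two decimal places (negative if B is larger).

A: H_s = arccos(−tan 22.4° · tan -7.1°) = 87.06°, so 2H_s/15 = 11.6080 h.
B: H_s = arccos(−tan -55.6° · tan -10.3°) = 105.39°, so 2H_s/15 = 14.0520 h.
A − B = 11.6080 − 14.0520 = -2.4440 h.

-2.44 h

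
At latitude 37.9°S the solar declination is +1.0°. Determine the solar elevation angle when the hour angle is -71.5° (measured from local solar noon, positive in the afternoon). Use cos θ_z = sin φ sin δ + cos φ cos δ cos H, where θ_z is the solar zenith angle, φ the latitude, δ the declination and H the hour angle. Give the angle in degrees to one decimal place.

13.9°

cos θ_z = sin φ sin δ + cos φ cos δ cos H = (-0.6143)(0.0175) + (0.7891)(0.9998)(0.3173) = 0.2396.
θ_z = arccos(0.2396) = 76.14°, so the elevation is 90° − 76.14° = 13.86°.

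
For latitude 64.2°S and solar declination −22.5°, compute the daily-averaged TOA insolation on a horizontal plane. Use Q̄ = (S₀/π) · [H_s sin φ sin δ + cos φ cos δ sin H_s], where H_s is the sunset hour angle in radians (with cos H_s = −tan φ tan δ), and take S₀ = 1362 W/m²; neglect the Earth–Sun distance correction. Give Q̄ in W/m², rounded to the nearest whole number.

478 W/m²

The sunset hour angle satisfies cos H_s = −tan φ tan δ = -0.8568, giving H_s = 148.96°. In radians, H_s = 2.5998.
H_s sin φ sin δ = 2.5998 × -0.9003 × -0.3827 = 0.8957.
cos φ cos δ sin H_s = 0.4352 × 0.9239 × 0.5157 = 0.2074.
Q̄ = (1362/π) × (0.8957 + 0.2074) = 433.54 × 1.1031 = 478.24 W/m².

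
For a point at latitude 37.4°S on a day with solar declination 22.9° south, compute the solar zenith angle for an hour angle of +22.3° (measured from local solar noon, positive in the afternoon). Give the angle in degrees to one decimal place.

cos θ_z = sin φ sin δ + cos φ cos δ cos H = (-0.6074)(-0.3891) + (0.7944)(0.9212)(0.9252) = 0.9134.
θ_z = arccos(0.9134) = 24.02°.

24.0°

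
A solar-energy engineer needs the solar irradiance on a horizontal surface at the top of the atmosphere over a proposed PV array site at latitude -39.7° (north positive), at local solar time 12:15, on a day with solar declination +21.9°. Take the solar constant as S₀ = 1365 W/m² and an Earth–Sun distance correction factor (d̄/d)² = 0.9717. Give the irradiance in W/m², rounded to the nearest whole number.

Hour angle H = 15° × (12.25 − 12) = 3.75°.
With φ = -39.7°, δ = 21.9°, H = 3.75°: sin φ sin δ = -0.2383, cos φ cos δ cos H = 0.7123, so cos θ_z = 0.4740.
Top-of-atmosphere irradiance = S₀ (d̄/d)² cos θ_z = 1365 × 0.9717 × 0.4740 = 628.70 W/m².

629 W/m²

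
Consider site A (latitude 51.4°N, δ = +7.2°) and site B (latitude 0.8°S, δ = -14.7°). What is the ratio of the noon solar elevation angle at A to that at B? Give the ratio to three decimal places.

A: 90° − |51.4 − (7.2)| = 45.80°.
B: 90° − |-0.8 − (-14.7)| = 76.10°.
Ratio A/B = 45.8000 / 76.1000 = 0.6018.

0.602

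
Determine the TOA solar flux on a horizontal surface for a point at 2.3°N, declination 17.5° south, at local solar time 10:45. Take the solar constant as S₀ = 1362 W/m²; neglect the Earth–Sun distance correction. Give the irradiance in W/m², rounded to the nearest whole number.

Hour angle H = 15° × (10.75 − 12) = -18.75°.
cos θ_z = sin φ sin δ + cos φ cos δ cos H = (0.0401)(-0.3007) + (0.9992)(0.9537)(0.9469) = 0.8903.
Top-of-atmosphere irradiance = S₀ cos θ_z = 1362 × 0.8903 = 1212.59 W/m².

1213 W/m²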